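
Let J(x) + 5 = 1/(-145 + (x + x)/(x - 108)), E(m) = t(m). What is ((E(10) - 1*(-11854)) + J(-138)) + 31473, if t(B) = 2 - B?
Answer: 255509245/5899 ≈ 43314.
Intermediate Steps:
E(m) = 2 - m
J(x) = -5 + 1/(-145 + 2*x/(-108 + x)) (J(x) = -5 + 1/(-145 + (x + x)/(x - 108)) = -5 + 1/(-145 + (2*x)/(-108 + x)) = -5 + 1/(-145 + 2*x/(-108 + x)))
((E(10) - 1*(-11854)) + J(-138)) + 31473 = (((2 - 1*10) - 1*(-11854)) + 4*(19602 - 179*(-138))/(-15660 + 143*(-138))) + 31473 = (((2 - 10) + 11854) + 4*(19602 + 24702)/(-15660 - 19734)) + 31473 = ((-8 + 11854) + 4*44304/(-35394)) + 31473 = (11846 + 4*(-1/35394)*44304) + 31473 = (11846 - 29536/5899) + 31473 = 69850018/5899 + 31473 = 255509245/5899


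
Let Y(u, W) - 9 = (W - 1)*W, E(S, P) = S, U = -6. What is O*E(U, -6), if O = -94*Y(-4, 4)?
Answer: 11844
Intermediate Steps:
Y(u, W) = 9 + W*(-1 + W) (Y(u, W) = 9 + (W - 1)*W = 9 + (-1 + W)*W = 9 + W*(-1 + W))
O = -1974 (O = -94*(9 + 4² - 1*4) = -94*(9 + 16 - 4) = -94*21 = -1974)
O*E(U, -6) = -1974*(-6) = 11844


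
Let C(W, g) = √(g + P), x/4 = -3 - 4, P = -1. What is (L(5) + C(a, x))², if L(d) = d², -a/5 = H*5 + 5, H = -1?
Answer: (25 + I*√29)² ≈ 596.0 + 269.26*I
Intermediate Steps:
x = -28 (x = 4*(-3 - 4) = 4*(-7) = -28)
a = 0 (a = -5*(-1*5 + 5) = -5*(-5 + 5) = -5*0 = 0)
C(W, g) = √(-1 + g) (C(W, g) = √(g - 1) = √(-1 + g))
(L(5) + C(a, x))² = (5² + √(-1 - 28))² = (25 + √(-29))² = (25 + I*√29)²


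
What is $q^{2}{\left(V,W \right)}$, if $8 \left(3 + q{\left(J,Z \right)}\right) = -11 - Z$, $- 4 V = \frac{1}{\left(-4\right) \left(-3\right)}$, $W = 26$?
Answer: $\frac{3721}{64} \approx 58.141$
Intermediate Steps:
$V = - \frac{1}{48}$ ($V = - \frac{1}{4 \left(\left(-4\right) \left(-3\right)\right)} = - \frac{1}{4 \cdot 12} = \left(- \frac{1}{4}\right) \frac{1}{12} = - \frac{1}{48} \approx -0.020833$)
$q{\left(J,Z \right)} = - \frac{35}{8} - \frac{Z}{8}$ ($q{\left(J,Z \right)} = -3 + \frac{-11 - Z}{8} = -3 - \left(\frac{11}{8} + \frac{Z}{8}\right) = - \frac{35}{8} - \frac{Z}{8}$)
$q^{2}{\left(V,W \right)} = \left(- \frac{35}{8} - \frac{13}{4}\right)^{2} = \left(- \frac{61}{8}\right)^{2} = \frac{3721}{64}$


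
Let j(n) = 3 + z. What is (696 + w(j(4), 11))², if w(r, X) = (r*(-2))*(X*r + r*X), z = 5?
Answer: 4494400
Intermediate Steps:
j(n) = 8 (j(n) = 3 + 5 = 8)
w(r, X) = -4*X*r² (w(r, X) = (-2*r)*(X*r + X*r) = (-2*r)*(2*X*r) = -4*X*r²)
(696 + w(j(4), 11))² = (696 - 4*11*8²)² = (696 - 4*11*64)² = (696 - 2816)² = (-2120)² = 4494400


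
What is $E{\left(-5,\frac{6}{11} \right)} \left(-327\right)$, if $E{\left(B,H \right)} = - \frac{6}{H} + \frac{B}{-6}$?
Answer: $\frac{6649}{2} \approx 3324.5$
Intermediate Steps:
$E{\left(B,H \right)} = - \frac{6}{H} - \frac{B}{6}$ ($E{\left(B,H \right)} = - \frac{6}{H} + B \left(- \frac{1}{6}\right) = - \frac{6}{H} - \frac{B}{6}$)
$E{\left(-5,\frac{6}{11} \right)} \left(-327\right) = \left(- \frac{6}{6 \cdot \frac{1}{11}} - - \frac{5}{6}\right) \left(-327\right) = \left(- \frac{6}{6 \cdot \frac{1}{11}} + \frac{5}{6}\right) \left(-327\right) = \left(- \frac{6}{\frac{6}{11}} + \frac{5}{6}\right) \left(-327\right) = \left(\left(-6\right) \frac{11}{6} + \frac{5}{6}\right) \left(-327\right) = \left(-11 + \frac{5}{6}\right) \left(-327\right) = \left(- \frac{61}{6}\right) \left(-327\right) = \frac{6649}{2}$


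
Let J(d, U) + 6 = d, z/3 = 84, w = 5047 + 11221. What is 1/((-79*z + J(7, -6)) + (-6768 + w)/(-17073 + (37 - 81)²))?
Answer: -15137/301341759 ≈ -5.0232e-5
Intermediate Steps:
w = 16268
z = 252 (z = 3*84 = 252)
J(d, U) = -6 + d
1/((-79*z + J(7, -6)) + (-6768 + w)/(-17073 + (37 - 81)²)) = 1/((-79*252 + (-6 + 7)) + (-6768 + 16268)/(-17073 + (37 - 81)²)) = 1/((-19908 + 1) + 9500/(-17073 + (-44)²)) = 1/(-19907 + 9500/(-17073 + 1936)) = 1/(-19907 + 9500/(-15137)) = 1/(-19907 + 9500*(-1/15137)) = 1/(-19907 - 9500/15137) = 1/(-301341759/15137) = -15137/301341759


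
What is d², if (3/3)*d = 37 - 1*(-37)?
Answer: 5476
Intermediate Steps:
d = 74 (d = 37 - 1*(-37) = 37 + 37 = 74)
d² = 74² = 5476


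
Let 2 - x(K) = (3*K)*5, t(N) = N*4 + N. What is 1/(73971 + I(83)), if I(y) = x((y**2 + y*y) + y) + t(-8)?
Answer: -1/133982 ≈ -7.4637e-6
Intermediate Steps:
t(N) = 5*N (t(N) = 4*N + N = 5*N)
x(K) = 2 - 15*K (x(K) = 2 - 3*K*5 = 2 - 15*K)
I(y) = -38 - 30*y**2 - 15*y (I(y) = (2 - 15*((y**2 + y*y) + y)) + 5*(-8) = (2 - 15*((y**2 + y**2) + y)) - 40 = (2 - 15*(2*y**2 + y)) - 40 = (2 - 15*(y + 2*y**2)) - 40 = (2 + (-30*y**2 - 15*y)) - 40 = (2 - 30*y**2 - 15*y) - 40 = -38 - 30*y**2 - 15*y)
1/(73971 + I(83)) = 1/(73971 + (-38 - 15*83*(1 + 2*83))) = 1/(73971 + (-38 - 15*83*(1 + 166))) = 1/(73971 + (-38 - 15*83*167)) = 1/(73971 + (-38 - 207915)) = 1/(73971 - 207953) = 1/(-133982) = -1/133982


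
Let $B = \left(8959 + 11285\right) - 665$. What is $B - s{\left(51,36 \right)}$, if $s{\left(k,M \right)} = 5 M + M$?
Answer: $19363$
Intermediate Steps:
$s{\left(k,M \right)} = 6 M$
$B = 19579$ ($B = 20244 - 665 = 19579$)
$B - s{\left(51,36 \right)} = 19579 - 6 \cdot 36 = 19579 - 216 = 19363$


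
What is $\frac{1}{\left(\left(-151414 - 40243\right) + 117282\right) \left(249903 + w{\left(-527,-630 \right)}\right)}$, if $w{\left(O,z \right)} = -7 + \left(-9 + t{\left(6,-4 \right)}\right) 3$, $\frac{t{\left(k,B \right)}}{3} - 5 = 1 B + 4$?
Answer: $- \frac{1}{18587353750} \approx -5.38 \cdot 10^{-11}$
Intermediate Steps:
$t{\left(k,B \right)} = 27 + 3 B$ ($t{\left(k,B \right)} = 15 + 3 \left(1 B + 4\right) = 15 + 3 \left(B + 4\right) = 15 + 3 \left(4 + B\right) = 15 + \left(12 + 3 B\right) = 27 + 3 B$)
$w{\left(O,z \right)} = 11$ ($w{\left(O,z \right)} = -7 + \left(-9 + \left(27 + 3 \left(-4\right)\right)\right) 3 = -7 + \left(-9 + \left(27 - 12\right)\right) 3 = -7 + \left(-9 + 15\right) 3 = -7 + 6 \cdot 3 = -7 + 18 = 11$)
$\frac{1}{\left(\left(-151414 - 40243\right) + 117282\right) \left(249903 + w{\left(-527,-630 \right)}\right)} = \frac{1}{\left(\left(-151414 - 40243\right) + 117282\right) \left(249903 + 11\right)} = \frac{1}{\left(-191657 + 117282\right) 249914} = \frac{1}{\left(-74375\right) 249914} = \frac{1}{-18587353750} = - \frac{1}{18587353750}$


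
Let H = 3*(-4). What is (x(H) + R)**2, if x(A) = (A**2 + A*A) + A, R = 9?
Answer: 81225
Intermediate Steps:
H = -12
x(A) = A + 2*A**2 (x(A) = (A**2 + A**2) + A = 2*A**2 + A = A + 2*A**2)
(x(H) + R)**2 = (-12*(1 + 2*(-12)) + 9)**2 = (-12*(1 - 24) + 9)**2 = (-12*(-23) + 9)**2 = (276 + 9)**2 = 285**2 = 81225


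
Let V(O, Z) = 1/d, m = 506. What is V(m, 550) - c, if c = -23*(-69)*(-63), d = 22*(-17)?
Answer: 37392893/374 ≈ 99981.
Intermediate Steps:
d = -374
c = -99981 (c = 1587*(-63) = -99981)
V(O, Z) = -1/374 (V(O, Z) = 1/(-374) = -1/374)
V(m, 550) - c = -1/374 - 1*(-99981) = -1/374 + 99981 = 37392893/374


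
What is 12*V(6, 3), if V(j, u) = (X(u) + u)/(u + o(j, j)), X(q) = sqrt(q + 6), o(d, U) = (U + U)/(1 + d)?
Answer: 168/11 ≈ 15.273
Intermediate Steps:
o(d, U) = 2*U/(1 + d) (o(d, U) = (2*U)/(1 + d) = 2*U/(1 + d))
X(q) = sqrt(6 + q)
V(j, u) = (u + sqrt(6 + u))/(u + 2*j/(1 + j)) (V(j, u) = (sqrt(6 + u) + u)/(u + 2*j/(1 + j)) = (u + sqrt(6 + u))/(u + 2*j/(1 + j)))
12*V(6, 3) = 12*((1 + 6)*(3 + sqrt(6 + 3))/(2*6 + 3*(1 + 6))) = 12*(7*(3 + sqrt(9))/(12 + 3*7)) = 12*(7*(3 + 3)/(12 + 21)) = 12*(7*6/33) = 12*((1/33)*7*6) = 12*(14/11) = 168/11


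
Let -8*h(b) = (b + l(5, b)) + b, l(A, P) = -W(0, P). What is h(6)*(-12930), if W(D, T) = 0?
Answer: 19395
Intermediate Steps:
l(A, P) = 0 (l(A, P) = -1*0 = 0)
h(b) = -b/4 (h(b) = -((b + 0) + b)/8 = -(b + b)/8 = -b/4)
h(6)*(-12930) = -1/4*6*(-12930) = -3/2*(-12930) = 19395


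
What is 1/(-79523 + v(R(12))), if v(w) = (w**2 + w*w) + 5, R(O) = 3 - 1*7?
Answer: -1/79486 ≈ -1.2581e-5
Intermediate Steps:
R(O) = -4 (R(O) = 3 - 7 = -4)
v(w) = 5 + 2*w**2 (v(w) = (w**2 + w**2) + 5 = 2*w**2 + 5 = 5 + 2*w**2)
1/(-79523 + v(R(12))) = 1/(-79523 + (5 + 2*(-4)**2)) = 1/(-79523 + (5 + 2*16)) = 1/(-79523 + (5 + 32)) = 1/(-79523 + 37) = 1/(-79486) = -1/79486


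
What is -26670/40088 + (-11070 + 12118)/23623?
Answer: -294006593/473499412 ≈ -0.62092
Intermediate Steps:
-26670/40088 + (-11070 + 12118)/23623 = -26670*1/40088 + 1048*(1/23623) = -13335/20044 + 1048/23623 = -294006593/473499412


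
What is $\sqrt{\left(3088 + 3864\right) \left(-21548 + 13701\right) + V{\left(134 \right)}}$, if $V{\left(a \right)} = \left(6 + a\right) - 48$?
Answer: $2 i \sqrt{13638063} \approx 7386.0 i$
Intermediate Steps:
$V{\left(a \right)} = -42 + a$
$\sqrt{\left(3088 + 3864\right) \left(-21548 + 13701\right) + V{\left(134 \right)}} = \sqrt{\left(3088 + 3864\right) \left(-21548 + 13701\right) + \left(-42 + 134\right)} = \sqrt{6952 \left(-7847\right) + 92} = \sqrt{-54552344 + 92} = \sqrt{-54552252} = 2 i \sqrt{13638063}$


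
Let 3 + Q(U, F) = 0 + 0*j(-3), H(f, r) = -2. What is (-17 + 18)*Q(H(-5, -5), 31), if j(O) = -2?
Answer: -3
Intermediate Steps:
Q(U, F) = -3 (Q(U, F) = -3 + (0 + 0*(-2)) = -3 + (0 + 0) = -3 + 0 = -3)
(-17 + 18)*Q(H(-5, -5), 31) = (-17 + 18)*(-3) = 1*(-3) = -3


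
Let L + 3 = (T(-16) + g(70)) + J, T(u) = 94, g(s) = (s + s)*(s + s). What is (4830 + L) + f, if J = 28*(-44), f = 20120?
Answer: 43409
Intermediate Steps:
J = -1232
g(s) = 4*s² (g(s) = (2*s)*(2*s) = 4*s²)
L = 18459 (L = -3 + ((94 + 4*70²) - 1232) = -3 + ((94 + 4*4900) - 1232) = -3 + ((94 + 19600) - 1232) = -3 + (19694 - 1232) = -3 + 18462 = 18459)
(4830 + L) + f = (4830 + 18459) + 20120 = 23289 + 20120 = 43409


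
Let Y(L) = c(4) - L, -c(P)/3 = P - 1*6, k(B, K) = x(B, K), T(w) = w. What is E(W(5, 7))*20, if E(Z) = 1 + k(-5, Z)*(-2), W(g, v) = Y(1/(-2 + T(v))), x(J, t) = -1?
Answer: 60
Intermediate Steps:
k(B, K) = -1
c(P) = 18 - 3*P (c(P) = -3*(P - 1*6) = -3*(P - 6) = -3*(-6 + P) = 18 - 3*P)
Y(L) = 6 - L (Y(L) = (18 - 3*4) - L = (18 - 12) - L = 6 - L)
W(g, v) = 6 - 1/(-2 + v)
E(Z) = 3 (E(Z) = 1 - 1*(-2) = 1 + 2 = 3)
E(W(5, 7))*20 = 3*20 = 60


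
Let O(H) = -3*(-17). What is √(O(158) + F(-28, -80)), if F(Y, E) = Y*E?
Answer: √2291 ≈ 47.864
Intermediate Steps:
O(H) = 51
F(Y, E) = E*Y
√(O(158) + F(-28, -80)) = √(51 - 80*(-28)) = √(51 + 2240) = √2291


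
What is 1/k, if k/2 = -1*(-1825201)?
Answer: 1/3650402 ≈ 2.7394e-7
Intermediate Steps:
k = 3650402 (k = 2*(-1*(-1825201)) = 2*1825201 = 3650402)
1/k = 1/3650402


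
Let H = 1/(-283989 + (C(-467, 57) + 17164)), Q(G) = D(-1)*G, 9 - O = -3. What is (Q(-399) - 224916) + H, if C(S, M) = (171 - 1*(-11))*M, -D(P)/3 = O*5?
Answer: -39261622297/256451 ≈ -1.5310e+5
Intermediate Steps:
O = 12 (O = 9 - 1*(-3) = 9 + 3 = 12)
D(P) = -180 (D(P) = -36*5 = -3*60 = -180)
C(S, M) = 182*M (C(S, M) = (171 + 11)*M = 182*M)
Q(G) = -180*G
H = -1/256451 (H = 1/(-283989 + (182*57 + 17164)) = 1/(-283989 + (10374 + 17164)) = 1/(-283989 + 27538) = 1/(-256451) = -1/256451 ≈ -3.8994e-6)
(Q(-399) - 224916) + H = (-180*(-399) - 224916) - 1/256451 = (71820 - 224916) - 1/256451 = -153096 - 1/256451 = -39261622297/256451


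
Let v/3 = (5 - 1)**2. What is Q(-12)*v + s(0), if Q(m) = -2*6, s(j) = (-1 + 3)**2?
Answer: -572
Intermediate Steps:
s(j) = 4 (s(j) = 2**2 = 4)
Q(m) = -12
v = 48 (v = 3*(5 - 1)**2 = 3*4**2 = 3*16 = 48)
Q(-12)*v + s(0) = -12*48 + 4 = -576 + 4 = -572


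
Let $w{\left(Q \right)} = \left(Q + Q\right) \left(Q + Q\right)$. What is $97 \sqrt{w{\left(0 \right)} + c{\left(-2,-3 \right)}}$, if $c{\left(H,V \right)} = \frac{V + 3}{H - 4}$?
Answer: $0$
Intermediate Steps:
$c{\left(H,V \right)} = \frac{3 + V}{-4 + H}$
$w{\left(Q \right)} = 4 Q^{2}$ ($w{\left(Q \right)} = 2 Q 2 Q = 4 Q^{2}$)
$97 \sqrt{w{\left(0 \right)} + c{\left(-2,-3 \right)}} = 97 \sqrt{4 \cdot 0^{2} + \frac{3 - 3}{-4 - 2}} = 97 \sqrt{4 \cdot 0 + \frac{1}{-6} \cdot 0} = 97 \sqrt{0 - 0} = 97 \sqrt{0 + 0} = 97 \sqrt{0} = 97 \cdot 0 = 0$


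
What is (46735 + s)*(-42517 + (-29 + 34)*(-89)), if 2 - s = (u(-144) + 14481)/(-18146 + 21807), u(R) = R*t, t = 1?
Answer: -7350360846840/3661 ≈ -2.0077e+9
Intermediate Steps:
u(R) = R (u(R) = R*1 = R)
s = -7015/3661 (s = 2 - (-144 + 14481)/(-18146 + 21807) = 2 - 14337/3661 = -7015/3661 ≈ -1.9161)
(46735 + s)*(-42517 + (-29 + 34)*(-89)) = (46735 - 7015/3661)*(-42517 + (-29 + 34)*(-89)) = 171089820*(-42517 + 5*(-89))/3661 = 171089820*(-42517 - 445)/3661 = (171089820/3661)*(-42962) = -7350360846840/3661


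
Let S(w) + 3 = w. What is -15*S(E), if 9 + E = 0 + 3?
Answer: 135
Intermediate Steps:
E = -6 (E = -9 + (0 + 3) = -9 + 3 = -6)
S(w) = -3 + w
-15*S(E) = -15*(-3 - 6) = -15*(-9) = 135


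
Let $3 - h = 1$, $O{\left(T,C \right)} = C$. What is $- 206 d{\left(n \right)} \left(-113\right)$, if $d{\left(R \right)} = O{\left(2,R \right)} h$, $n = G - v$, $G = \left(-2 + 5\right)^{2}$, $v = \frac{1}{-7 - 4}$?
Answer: $\frac{4655600}{11} \approx 4.2324 \cdot 10^{5}$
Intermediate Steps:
$h = 2$ ($h = 3 - 1 = 2$)
$v = - \frac{1}{11}$ ($v = \frac{1}{-11} = - \frac{1}{11} \approx -0.090909$)
$G = 9$ ($G = 3^{2} = 9$)
$n = \frac{100}{11}$ ($n = 9 - - \frac{1}{11} = 9 + \frac{1}{11} = \frac{100}{11} \approx 9.0909$)
$d{\left(R \right)} = 2 R$ ($d{\left(R \right)} = R 2 = 2 R$)
$- 206 d{\left(n \right)} \left(-113\right) = - 206 \cdot 2 \cdot \frac{100}{11} \left(-113\right) = \left(-206\right) \frac{200}{11} \left(-113\right) = \left(- \frac{41200}{11}\right) \left(-113\right) = \frac{4655600}{11}$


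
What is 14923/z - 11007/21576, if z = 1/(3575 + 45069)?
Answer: 5220776447435/7192 ≈ 7.2591e+8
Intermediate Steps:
z = 1/48644 ≈ 2.0558e-5
14923/z - 11007/21576 = 14923/(1/48644) - 11007/21576 = 14923*48644 - 11007*1/21576 = 725914412 - 3669/7192 = 5220776447435/7192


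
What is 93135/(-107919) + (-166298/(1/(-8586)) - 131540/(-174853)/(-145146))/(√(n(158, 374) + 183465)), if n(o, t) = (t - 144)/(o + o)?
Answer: -4435/5139 + 18118659960481331162*√4580038430/367841054832962865 ≈ 3.3335e+6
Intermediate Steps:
n(o, t) = (-144 + t)/(2*o) (n(o, t) = (-144 + t)/((2*o)) = (-144 + t)*(1/(2*o)) = (-144 + t)/(2*o))
93135/(-107919) + (-166298/(1/(-8586)) - 131540/(-174853)/(-145146))/(√(n(158, 374) + 183465)) = 93135/(-107919) + (-166298/(1/(-8586)) - 131540/(-174853)/(-145146))/(√((½)*(-144 + 374)/158 + 183465)) = 93135*(-1/107919) + (-166298/(-1/8586) - 131540*(-1/174853)*(-1/145146))/(√((½)*(1/158)*230 + 183465)) = -4435/5139 + (-166298*(-8586) + (131540/174853)*(-1/145146))/(√(115/158 + 183465)) = -4435/5139 + (1427834628 - 65770/12689606769)/(√(28987585/158)) = -4435/5139 + 18118659960481331162/(12689606769*((√4580038430/158))) = -4435/5139 + 18118659960481331162*(√4580038430/28987585)/12689606769 = -4435/5139 + 18118659960481331162*√4580038430/367841054832962865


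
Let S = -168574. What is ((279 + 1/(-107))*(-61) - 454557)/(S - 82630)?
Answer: 50458571/26878828 ≈ 1.8773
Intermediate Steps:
((279 + 1/(-107))*(-61) - 454557)/(S - 82630) = ((279 + 1/(-107))*(-61) - 454557)/(-168574 - 82630) = ((279 - 1/107)*(-61) - 454557)/(-251204) = ((29852/107)*(-61) - 454557)*(-1/251204) = (-1820972/107 - 454557)*(-1/251204) = -50458571/107*(-1/251204) = 50458571/26878828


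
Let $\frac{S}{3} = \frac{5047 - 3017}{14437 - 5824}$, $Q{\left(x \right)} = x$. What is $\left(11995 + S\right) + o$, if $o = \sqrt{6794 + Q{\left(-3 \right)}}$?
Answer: $\frac{1187575}{99} + \sqrt{6791} \approx 12078.0$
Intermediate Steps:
$o = \sqrt{6791}$ ($o = \sqrt{6794 - 3} = \sqrt{6791} \approx 82.407$)
$S = \frac{70}{99}$ ($S = 3 \frac{5047 - 3017}{14437 - 5824} = 3 \cdot \frac{2030}{8613} = 3 \cdot 2030 \cdot \frac{1}{8613} = 3 \cdot \frac{70}{297} = \frac{70}{99} \approx 0.70707$)
$\left(11995 + S\right) + o = \left(11995 + \frac{70}{99}\right) + \sqrt{6791} = \frac{1187575}{99} + \sqrt{6791}$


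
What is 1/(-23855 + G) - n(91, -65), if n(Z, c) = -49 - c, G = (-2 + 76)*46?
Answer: -327217/20451 ≈ -16.000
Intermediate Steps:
G = 3404 (G = 74*46 = 3404)
1/(-23855 + G) - n(91, -65) = 1/(-23855 + 3404) - (-49 - 1*(-65)) = 1/(-20451) - (-49 + 65) = -1/20451 - 1*16 = -1/20451 - 16 = -327217/20451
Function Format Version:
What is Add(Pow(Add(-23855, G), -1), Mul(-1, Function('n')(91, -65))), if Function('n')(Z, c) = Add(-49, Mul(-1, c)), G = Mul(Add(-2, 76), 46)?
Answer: Rational(-327217, 20451) ≈ -16.000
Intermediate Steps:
G = 3404 (G = Mul(74, 46) = 3404)
Add(Pow(Add(-23855, G), -1), Mul(-1, Function('n')(91, -65))) = Add(Pow(Add(-23855, 3404), -1), Mul(-1, Add(-49, Mul(-1, -65)))) = Add(Pow(-20451, -1), Mul(-1, Add(-49, 65))) = Add(Rational(-1, 20451), Mul(-1, 16)) = Add(Rational(-1, 20451), -16) = Rational(-327217, 20451)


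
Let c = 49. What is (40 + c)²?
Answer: 7921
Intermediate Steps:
(40 + c)² = (40 + 49)² = 89² = 7921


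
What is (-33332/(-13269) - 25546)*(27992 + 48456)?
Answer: -25911020762816/13269 ≈ -1.9527e+9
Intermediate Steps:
(-33332/(-13269) - 25546)*(27992 + 48456) = (-33332*(-1/13269) - 25546)*76448 = (33332/13269 - 25546)*76448 = -338936542/13269*76448 = -25911020762816/13269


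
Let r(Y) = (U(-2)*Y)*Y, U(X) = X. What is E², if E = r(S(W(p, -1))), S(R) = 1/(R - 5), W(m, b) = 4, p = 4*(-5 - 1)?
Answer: 4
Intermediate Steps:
p = -24 (p = 4*(-6) = -24)
S(R) = 1/(-5 + R)
r(Y) = -2*Y² (r(Y) = (-2*Y)*Y = -2*Y²)
E = -2 (E = -2/(-5 + 4)² = -2*(1/(-1))² = -2*(-1)² = -2*1 = -2)
E² = (-2)² = 4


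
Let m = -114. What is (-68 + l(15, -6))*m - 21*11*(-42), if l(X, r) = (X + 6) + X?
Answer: 13350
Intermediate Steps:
l(X, r) = 6 + 2*X (l(X, r) = (6 + X) + X = 6 + 2*X)
(-68 + l(15, -6))*m - 21*11*(-42) = (-68 + (6 + 2*15))*(-114) - 21*11*(-42) = (-68 + (6 + 30))*(-114) - 231*(-42) = (-68 + 36)*(-114) - 1*(-9702) = -32*(-114) + 9702 = 3648 + 9702 = 13350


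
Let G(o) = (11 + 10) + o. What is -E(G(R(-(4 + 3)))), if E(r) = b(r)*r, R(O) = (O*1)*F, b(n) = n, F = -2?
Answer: -1225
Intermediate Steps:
R(O) = -2*O (R(O) = (O*1)*(-2) = O*(-2) = -2*O)
G(o) = 21 + o
E(r) = r² (E(r) = r*r = r²)
-E(G(R(-(4 + 3)))) = -(21 - (-2)*(4 + 3))² = -(21 - (-2)*7)² = -(21 - 2*(-7))² = -(21 + 14)² = -1*35² = -1*1225 = -1225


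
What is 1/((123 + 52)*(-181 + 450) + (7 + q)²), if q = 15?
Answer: 1/47559 ≈ 2.1027e-5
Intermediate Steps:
1/((123 + 52)*(-181 + 450) + (7 + q)²) = 1/((123 + 52)*(-181 + 450) + (7 + 15)²) = 1/(175*269 + 22²) = 1/(47075 + 484) = 1/47559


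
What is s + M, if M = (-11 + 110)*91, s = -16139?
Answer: -7130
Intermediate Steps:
M = 9009 (M = 99*91 = 9009)
s + M = -16139 + 9009 = -7130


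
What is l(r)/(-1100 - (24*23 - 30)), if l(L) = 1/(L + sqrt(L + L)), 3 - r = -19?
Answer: -1/32440 + sqrt(11)/356840 ≈ -2.1532e-5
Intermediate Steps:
r = 22 (r = 3 - 1*(-19) = 3 + 19 = 22)
l(L) = 1/(L + sqrt(2)*sqrt(L)) (l(L) = 1/(L + sqrt(2*L)) = 1/(L + sqrt(2)*sqrt(L)))
l(r)/(-1100 - (24*23 - 30)) = 1/((22 + sqrt(2)*sqrt(22))*(-1100 - (24*23 - 30))) = 1/((22 + 2*sqrt(11))*(-1100 - (552 - 30))) = 1/((22 + 2*sqrt(11))*(-1100 - 1*522)) = 1/((22 + 2*sqrt(11))*(-1100 - 522)) = 1/((22 + 2*sqrt(11))*(-1622)) = -1/1622/(22 + 2*sqrt(11)) = -1/(1622*(22 + 2*sqrt(11)))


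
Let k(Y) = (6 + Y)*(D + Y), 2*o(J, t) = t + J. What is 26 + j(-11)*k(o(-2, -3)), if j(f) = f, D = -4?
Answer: 1105/4 ≈ 276.25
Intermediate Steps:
o(J, t) = J/2 + t/2 (o(J, t) = (t + J)/2 = (J + t)/2 = J/2 + t/2)
k(Y) = (-4 + Y)*(6 + Y) (k(Y) = (6 + Y)*(-4 + Y) = (-4 + Y)*(6 + Y))
26 + j(-11)*k(o(-2, -3)) = 26 - 11*(-24 + ((½)*(-2) + (½)*(-3))² + 2*((½)*(-2) + (½)*(-3))) = 26 - 11*(-24 + (-1 - 3/2)² + 2*(-1 - 3/2)) = 26 - 11*(-24 + (-5/2)² + 2*(-5/2)) = 26 - 11*(-24 + 25/4 - 5) = 26 - 11*(-91/4) = 26 + 1001/4 = 1105/4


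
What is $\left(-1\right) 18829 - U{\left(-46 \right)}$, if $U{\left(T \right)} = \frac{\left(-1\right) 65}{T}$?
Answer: $- \frac{866199}{46} \approx -18830.0$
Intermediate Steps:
$U{\left(T \right)} = - \frac{65}{T}$
$\left(-1\right) 18829 - U{\left(-46 \right)} = \left(-1\right) 18829 - - \frac{65}{-46} = -18829 - \left(-65\right) \left(- \frac{1}{46}\right) = -18829 - \frac{65}{46} = - \frac{866199}{46}$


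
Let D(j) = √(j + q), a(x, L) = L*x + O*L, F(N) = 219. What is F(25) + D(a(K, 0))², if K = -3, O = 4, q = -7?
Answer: 212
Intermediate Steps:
a(x, L) = 4*L + L*x (a(x, L) = L*x + 4*L = 4*L + L*x)
D(j) = √(-7 + j) (D(j) = √(j - 7) = √(-7 + j))
F(25) + D(a(K, 0))² = 219 + (√(-7 + 0*(4 - 3)))² = 219 + (√(-7 + 0*1))² = 219 + (√(-7 + 0))² = 219 + (√(-7))² = 219 + (I*√7)² = 219 - 7 = 212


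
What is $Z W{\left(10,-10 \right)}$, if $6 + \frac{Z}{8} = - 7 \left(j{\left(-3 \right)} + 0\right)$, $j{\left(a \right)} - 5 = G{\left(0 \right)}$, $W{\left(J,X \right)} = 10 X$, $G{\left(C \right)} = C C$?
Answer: $32800$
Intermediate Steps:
$G{\left(C \right)} = C^{2}$
$j{\left(a \right)} = 5$ ($j{\left(a \right)} = 5 + 0^{2} = 5 + 0 = 5$)
$Z = -328$ ($Z = -48 + 8 \left(- 7 \left(5 + 0\right)\right) = -48 + 8 \left(\left(-7\right) 5\right) = -48 + 8 \left(-35\right) = -48 - 280 = -328$)
$Z W{\left(10,-10 \right)} = - 328 \cdot 10 \left(-10\right) = \left(-328\right) \left(-100\right) = 32800$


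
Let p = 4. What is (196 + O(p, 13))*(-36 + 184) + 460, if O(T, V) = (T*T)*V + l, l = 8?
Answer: 61436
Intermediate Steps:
O(T, V) = 8 + V*T² (O(T, V) = (T*T)*V + 8 = T²*V + 8 = V*T² + 8 = 8 + V*T²)
(196 + O(p, 13))*(-36 + 184) + 460 = (196 + (8 + 13*4²))*(-36 + 184) + 460 = (196 + (8 + 13*16))*148 + 460 = (196 + (8 + 208))*148 + 460 = (196 + 216)*148 + 460 = 412*148 + 460 = 60976 + 460 = 61436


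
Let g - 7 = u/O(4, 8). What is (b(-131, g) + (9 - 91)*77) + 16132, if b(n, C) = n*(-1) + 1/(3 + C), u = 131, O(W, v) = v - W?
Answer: 1701283/171 ≈ 9949.0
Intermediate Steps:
g = 159/4 (g = 7 + 131/(8 - 1*4) = 7 + 131/(8 - 4) = 7 + 131/4 = 159/4 ≈ 39.750)
b(n, C) = 1/(3 + C) - n (b(n, C) = -n + 1/(3 + C) = 1/(3 + C) - n)
(b(-131, g) + (9 - 91)*77) + 16132 = ((1 - 3*(-131) - 1*159/4*(-131))/(3 + 159/4) + (9 - 91)*77) + 16132 = ((1 + 393 + 20829/4)/(171/4) - 82*77) + 16132 = ((4/171)*(22405/4) - 6314) + 16132 = (22405/171 - 6314) + 16132 = -1057289/171 + 16132 = 1701283/171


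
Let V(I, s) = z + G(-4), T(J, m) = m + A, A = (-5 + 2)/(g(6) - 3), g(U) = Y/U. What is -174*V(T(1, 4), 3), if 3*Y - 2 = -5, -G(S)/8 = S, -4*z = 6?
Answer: -5307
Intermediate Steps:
z = -3/2 (z = -1/4*6 = -3/2 ≈ -1.5000)
G(S) = -8*S
Y = -1 (Y = 2/3 + (1/3)*(-5) = 2/3 - 5/3 = -1)
g(U) = -1/U
A = 18/19 (A = (-5 + 2)/(-1/6 - 3) = -3/(-1*1/6 - 3) = -3/(-1/6 - 3) = -3/(-19/6) = -3*(-6/19) = 18/19 ≈ 0.94737)
T(J, m) = 18/19 + m (T(J, m) = m + 18/19 = 18/19 + m)
V(I, s) = 61/2 (V(I, s) = -3/2 - 8*(-4) = -3/2 + 32 = 61/2)
-174*V(T(1, 4), 3) = -174*61/2 = -5307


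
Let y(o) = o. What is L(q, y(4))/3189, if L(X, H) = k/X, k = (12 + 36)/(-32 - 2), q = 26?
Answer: -4/234923 ≈ -1.7027e-5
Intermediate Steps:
k = -24/17 (k = 48/(-34) = 48*(-1/34) = -24/17 ≈ -1.4118)
L(X, H) = -24/(17*X)
L(q, y(4))/3189 = -24/17/26/3189 = -24/17*1/26*(1/3189) = -12/221*1/3189 = -4/234923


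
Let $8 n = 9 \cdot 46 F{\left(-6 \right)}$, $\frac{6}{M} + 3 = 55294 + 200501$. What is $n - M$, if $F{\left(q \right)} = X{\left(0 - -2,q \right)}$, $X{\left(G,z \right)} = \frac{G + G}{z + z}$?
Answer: $- \frac{735403}{42632} \approx -17.25$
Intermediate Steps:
$X{\left(G,z \right)} = \frac{G}{z}$ ($X{\left(G,z \right)} = \frac{2 G}{2 z} = 2 G \frac{1}{2 z} = \frac{G}{z}$)
$F{\left(q \right)} = \frac{2}{q}$ ($F{\left(q \right)} = \frac{0 - -2}{q} = \frac{0 + 2}{q} = \frac{2}{q}$)
$M = \frac{1}{42632}$ ($M = \frac{6}{-3 + \left(55294 + 200501\right)} = \frac{6}{-3 + 255795} = \frac{6}{255792} = 6 \cdot \frac{1}{255792} = \frac{1}{42632} \approx 2.3457 \cdot 10^{-5}$)
$n = - \frac{69}{4}$ ($n = \frac{9 \cdot 46 \frac{2}{-6}}{8} = \frac{414 \cdot 2 \left(- \frac{1}{6}\right)}{8} = \frac{414 \left(- \frac{1}{3}\right)}{8} = \frac{1}{8} \left(-138\right) = - \frac{69}{4} \approx -17.25$)
$n - M = - \frac{69}{4} - \frac{1}{42632} = - \frac{735403}{42632}$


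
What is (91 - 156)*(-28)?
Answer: 1820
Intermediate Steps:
(91 - 156)*(-28) = -65*(-28) = 1820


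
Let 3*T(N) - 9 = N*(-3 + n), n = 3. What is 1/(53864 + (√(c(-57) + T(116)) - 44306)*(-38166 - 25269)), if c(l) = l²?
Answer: 1405302487/3949743616914030488 + 63435*√813/3949743616914030488 ≈ 3.5625e-10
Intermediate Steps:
T(N) = 3 (T(N) = 3 + (N*(-3 + 3))/3 = 3 + (N*0)/3 = 3 + (⅓)*0 = 3 + 0 = 3)
1/(53864 + (√(c(-57) + T(116)) - 44306)*(-38166 - 25269)) = 1/(53864 + (√((-57)² + 3) - 44306)*(-38166 - 25269)) = 1/(53864 + (√(3249 + 3) - 44306)*(-63435)) = 1/(53864 + (√3252 - 44306)*(-63435)) = 1/(53864 + (2*√813 - 44306)*(-63435)) = 1/(53864 + (-44306 + 2*√813)*(-63435)) = 1/(53864 + (2810551110 - 126870*√813)) = 1/(2810604974 - 126870*√813)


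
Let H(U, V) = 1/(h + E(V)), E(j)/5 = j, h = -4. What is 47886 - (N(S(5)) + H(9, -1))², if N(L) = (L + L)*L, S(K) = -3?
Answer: 3852845/81 ≈ 47566.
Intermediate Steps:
E(j) = 5*j
H(U, V) = 1/(-4 + 5*V)
N(L) = 2*L² (N(L) = (2*L)*L = 2*L²)
47886 - (N(S(5)) + H(9, -1))² = 47886 - (2*(-3)² + 1/(-4 + 5*(-1)))² = 47886 - (2*9 + 1/(-4 - 5))² = 47886 - (18 + 1/(-9))² = 47886 - (18 - ⅑)² = 47886 - (161/9)² = 47886 - 1*25921/81 = 47886 - 25921/81 = 3852845/81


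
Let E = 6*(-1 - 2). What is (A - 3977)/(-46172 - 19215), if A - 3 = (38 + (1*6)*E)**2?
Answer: -926/65387 ≈ -0.014162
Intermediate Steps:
E = -18 (E = 6*(-3) = -18)
A = 4903 (A = 3 + (38 + (1*6)*(-18))**2 = 3 + (38 + 6*(-18))**2 = 3 + (38 - 108)**2 = 3 + (-70)**2 = 3 + 4900 = 4903)
(A - 3977)/(-46172 - 19215) = (4903 - 3977)/(-46172 - 19215) = 926/(-65387) = 926*(-1/65387) = -926/65387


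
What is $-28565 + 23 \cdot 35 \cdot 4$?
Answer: $-25345$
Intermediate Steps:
$-28565 + 23 \cdot 35 \cdot 4 = -28565 + 805 \cdot 4 = -28565 + 3220 = -25345$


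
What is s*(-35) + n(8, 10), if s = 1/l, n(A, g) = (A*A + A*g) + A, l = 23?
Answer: 3461/23 ≈ 150.48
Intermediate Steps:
n(A, g) = A + A² + A*g (n(A, g) = (A² + A*g) + A = A + A² + A*g)
s = 1/23 ≈ 0.043478
s*(-35) + n(8, 10) = (1/23)*(-35) + 8*(1 + 8 + 10) = -35/23 + 8*19 = -35/23 + 152 = 3461/23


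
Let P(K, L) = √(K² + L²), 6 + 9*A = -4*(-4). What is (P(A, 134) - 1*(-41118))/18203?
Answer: 41118/18203 + 2*√363634/163827 ≈ 2.2662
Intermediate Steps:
A = 10/9 (A = -⅔ + (-4*(-4))/9 = -⅔ + (⅑)*16 = -⅔ + 16/9 = 10/9 ≈ 1.1111)
(P(A, 134) - 1*(-41118))/18203 = (√((10/9)² + 134²) - 1*(-41118))/18203 = (√(100/81 + 17956) + 41118)*(1/18203) = (√(1454536/81) + 41118)*(1/18203) = (2*√363634/9 + 41118)*(1/18203) = (41118 + 2*√363634/9)*(1/18203) = 41118/18203 + 2*√363634/163827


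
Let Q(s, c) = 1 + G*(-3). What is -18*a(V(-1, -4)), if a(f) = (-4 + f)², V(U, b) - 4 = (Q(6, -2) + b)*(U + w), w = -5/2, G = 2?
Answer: -35721/2 ≈ -17861.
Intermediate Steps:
w = -5/2 (w = -5*½ = -5/2 ≈ -2.5000)
Q(s, c) = -5 (Q(s, c) = 1 + 2*(-3) = 1 - 6 = -5)
V(U, b) = 4 + (-5 + b)*(-5/2 + U) (V(U, b) = 4 + (-5 + b)*(U - 5/2) = 4 + (-5 + b)*(-5/2 + U))
-18*a(V(-1, -4)) = -18*(-4 + (33/2 - 5*(-1) - 5/2*(-4) - 1*(-4)))² = -18*(-4 + (33/2 + 5 + 10 + 4))² = -18*(-4 + 71/2)² = -18*(63/2)² = -18*3969/4 = -35721/2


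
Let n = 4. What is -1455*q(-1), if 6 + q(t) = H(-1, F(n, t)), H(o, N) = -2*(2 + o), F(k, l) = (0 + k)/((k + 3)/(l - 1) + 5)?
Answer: 11640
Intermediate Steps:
F(k, l) = k/(5 + (3 + k)/(-1 + l)) (F(k, l) = k/((3 + k)/(-1 + l) + 5) = k/(5 + (3 + k)/(-1 + l)))
H(o, N) = -4 - 2*o
q(t) = -8 (q(t) = -6 + (-4 - 2*(-1)) = -6 + (-4 + 2) = -6 - 2 = -8)
-1455*q(-1) = -1455*(-8) = 11640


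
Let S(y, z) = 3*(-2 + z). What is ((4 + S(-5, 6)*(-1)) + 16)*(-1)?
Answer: -8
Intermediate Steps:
S(y, z) = -6 + 3*z
((4 + S(-5, 6)*(-1)) + 16)*(-1) = ((4 + (-6 + 3*6)*(-1)) + 16)*(-1) = ((4 + (-6 + 18)*(-1)) + 16)*(-1) = ((4 + 12*(-1)) + 16)*(-1) = ((4 - 12) + 16)*(-1) = (-8 + 16)*(-1) = 8*(-1) = -8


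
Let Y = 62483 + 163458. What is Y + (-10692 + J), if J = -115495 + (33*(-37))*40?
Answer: 50914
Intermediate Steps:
Y = 225941
J = -164335 (J = -115495 - 1221*40 = -115495 - 48840 = -164335)
Y + (-10692 + J) = 225941 + (-10692 - 164335) = 225941 - 175027 = 50914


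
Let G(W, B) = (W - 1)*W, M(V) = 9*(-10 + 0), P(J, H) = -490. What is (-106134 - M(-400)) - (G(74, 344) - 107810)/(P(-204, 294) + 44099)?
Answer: -4624370388/43609 ≈ -1.0604e+5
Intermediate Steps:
M(V) = -90 (M(V) = 9*(-10) = -90)
G(W, B) = W*(-1 + W) (G(W, B) = (-1 + W)*W = W*(-1 + W))
(-106134 - M(-400)) - (G(74, 344) - 107810)/(P(-204, 294) + 44099) = (-106134 - 1*(-90)) - (74*(-1 + 74) - 107810)/(-490 + 44099) = (-106134 + 90) - (74*73 - 107810)/43609 = -106044 - (5402 - 107810)/43609 = -106044 - (-102408)/43609 = -106044 - 1*(-102408/43609) = -106044 + 102408/43609 = -4624370388/43609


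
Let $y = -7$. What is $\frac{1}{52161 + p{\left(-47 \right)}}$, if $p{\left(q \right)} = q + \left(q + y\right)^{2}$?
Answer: $\frac{1}{55030} \approx 1.8172 \cdot 10^{-5}$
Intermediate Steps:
$p{\left(q \right)} = q + \left(-7 + q\right)^{2}$ ($p{\left(q \right)} = q + \left(q - 7\right)^{2} = q + \left(-7 + q\right)^{2}$)
$\frac{1}{52161 + p{\left(-47 \right)}} = \frac{1}{52161 - \left(47 - \left(-7 - 47\right)^{2}\right)} = \frac{1}{52161 - \left(47 - \left(-54\right)^{2}\right)} = \frac{1}{52161 + \left(-47 + 2916\right)} = \frac{1}{52161 + 2869} = \frac{1}{55030}$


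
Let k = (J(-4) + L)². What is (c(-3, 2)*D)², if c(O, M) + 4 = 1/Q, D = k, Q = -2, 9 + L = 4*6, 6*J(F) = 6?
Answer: 1327104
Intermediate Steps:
J(F) = 1 (J(F) = (⅙)*6 = 1)
L = 15 (L = -9 + 4*6 = -9 + 24 = 15)
k = 256 (k = (1 + 15)² = 16² = 256)
D = 256
c(O, M) = -9/2 (c(O, M) = -4 + 1/(-2) = -4 - ½ = -9/2)
(c(-3, 2)*D)² = (-9/2*256)² = (-1152)² = 1327104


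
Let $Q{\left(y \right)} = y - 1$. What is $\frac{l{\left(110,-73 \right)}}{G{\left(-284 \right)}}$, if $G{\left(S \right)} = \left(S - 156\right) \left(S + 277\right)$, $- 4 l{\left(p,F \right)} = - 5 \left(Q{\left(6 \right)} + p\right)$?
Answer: $\frac{115}{2464} \approx 0.046672$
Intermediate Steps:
$Q{\left(y \right)} = -1 + y$ ($Q{\left(y \right)} = y - 1 = -1 + y$)
$l{\left(p,F \right)} = \frac{25}{4} + \frac{5 p}{4}$ ($l{\left(p,F \right)} = - \frac{\left(-5\right) \left(\left(-1 + 6\right) + p\right)}{4} = - \frac{\left(-5\right) \left(5 + p\right)}{4} = - \frac{-25 - 5 p}{4} = \frac{25}{4} + \frac{5 p}{4}$)
$G{\left(S \right)} = \left(-156 + S\right) \left(277 + S\right)$
$\frac{l{\left(110,-73 \right)}}{G{\left(-284 \right)}} = \frac{\frac{25}{4} + \frac{5}{4} \cdot 110}{-43212 + \left(-284\right)^{2} + 121 \left(-284\right)} = \frac{\frac{25}{4} + \frac{275}{2}}{-43212 + 80656 - 34364} = \frac{575}{4 \cdot 3080} = \frac{575}{4} \cdot \frac{1}{3080} = \frac{115}{2464}$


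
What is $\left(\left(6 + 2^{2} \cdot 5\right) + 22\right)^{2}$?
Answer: $2304$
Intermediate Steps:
$\left(\left(6 + 2^{2} \cdot 5\right) + 22\right)^{2} = \left(\left(6 + 4 \cdot 5\right) + 22\right)^{2} = \left(\left(6 + 20\right) + 22\right)^{2} = \left(26 + 22\right)^{2} = 48^{2} = 2304$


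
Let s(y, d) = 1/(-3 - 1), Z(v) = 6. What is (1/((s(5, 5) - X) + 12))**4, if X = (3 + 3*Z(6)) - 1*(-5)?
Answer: 256/10556001 ≈ 2.4252e-5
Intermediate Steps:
s(y, d) = -1/4 (s(y, d) = 1/(-4) = -1/4)
X = 26 (X = (3 + 3*6) - 1*(-5) = (3 + 18) + 5 = 21 + 5 = 26)
(1/((s(5, 5) - X) + 12))**4 = (1/((-1/4 - 1*26) + 12))**4 = (1/((-1/4 - 26) + 12))**4 = (1/(-105/4 + 12))**4 = (1/(-57/4))**4 = (-4/57)**4 = 256/10556001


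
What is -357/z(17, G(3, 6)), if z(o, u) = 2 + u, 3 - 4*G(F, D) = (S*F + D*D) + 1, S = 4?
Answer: 714/19 ≈ 37.579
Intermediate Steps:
G(F, D) = ½ - F - D²/4 (G(F, D) = ¾ - ((4*F + D*D) + 1)/4 = ¾ - ((4*F + D²) + 1)/4 = ¾ - ((D² + 4*F) + 1)/4 = ¾ - (1 + D² + 4*F)/4 = ¾ + (-¼ - F - D²/4) = ½ - F - D²/4)
-357/z(17, G(3, 6)) = -357/(2 + (½ - 1*3 - ¼*6²)) = -357/(2 + (½ - 3 - ¼*36)) = -357/(2 + (½ - 3 - 9)) = -357/(2 - 23/2) = -357/(-19/2) = -357*(-2/19) = 714/19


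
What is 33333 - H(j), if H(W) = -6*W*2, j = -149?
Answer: 31545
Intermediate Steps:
H(W) = -12*W
33333 - H(j) = 33333 - (-12)*(-149) = 33333 - 1*1788 = 33333 - 1788 = 31545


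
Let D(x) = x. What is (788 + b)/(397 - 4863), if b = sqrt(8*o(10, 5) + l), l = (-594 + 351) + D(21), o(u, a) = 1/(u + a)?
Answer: -394/2233 - I*sqrt(49830)/66990 ≈ -0.17644 - 0.0033322*I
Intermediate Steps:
o(u, a) = 1/(a + u)
l = -222 (l = (-594 + 351) + 21 = -243 + 21 = -222)
b = I*sqrt(49830)/15 (b = sqrt(8/(5 + 10) - 222) = sqrt(8/15 - 222) = sqrt(-3322/15) = I*sqrt(49830)/15 ≈ 14.882*I)
(788 + b)/(397 - 4863) = (788 + I*sqrt(49830)/15)/(397 - 4863) = (788 + I*sqrt(49830)/15)/(-4466) = (788 + I*sqrt(49830)/15)*(-1/4466) = -394/2233 - I*sqrt(49830)/66990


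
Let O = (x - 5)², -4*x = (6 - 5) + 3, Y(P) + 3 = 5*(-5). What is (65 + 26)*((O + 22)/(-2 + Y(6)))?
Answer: -2639/15 ≈ -175.93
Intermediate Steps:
Y(P) = -28 (Y(P) = -3 + 5*(-5) = -3 - 25 = -28)
x = -1 (x = -((6 - 5) + 3)/4 = -(1 + 3)/4 = -¼*4 = -1)
O = 36 (O = (-1 - 5)² = (-6)² = 36)
(65 + 26)*((O + 22)/(-2 + Y(6))) = (65 + 26)*((36 + 22)/(-2 - 28)) = 91*(58/(-30)) = 91*(58*(-1/30)) = 91*(-29/15) = -2639/15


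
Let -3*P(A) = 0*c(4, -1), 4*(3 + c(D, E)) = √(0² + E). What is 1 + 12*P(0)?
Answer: 1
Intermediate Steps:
c(D, E) = -3 + √E/4 (c(D, E) = -3 + √(0² + E)/4 = -3 + √(0 + E)/4 = -3 + √E/4)
P(A) = 0 (P(A) = -0*(-3 + √(-1)/4) = -0*(-3 + I/4) = -⅓*0 = 0)
1 + 12*P(0) = 1 + 12*0 = 1 + 0 = 1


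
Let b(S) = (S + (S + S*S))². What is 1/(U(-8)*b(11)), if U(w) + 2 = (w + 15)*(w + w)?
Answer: -1/2331186 ≈ -4.2897e-7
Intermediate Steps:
U(w) = -2 + 2*w*(15 + w) (U(w) = -2 + (w + 15)*(w + w) = -2 + (15 + w)*(2*w) = -2 + 2*w*(15 + w))
b(S) = (S² + 2*S)² (b(S) = (S + (S + S²))² = (S² + 2*S)²)
1/(U(-8)*b(11)) = 1/((-2 + 2*(-8)² + 30*(-8))*(11²*(2 + 11)²)) = 1/((-2 + 2*64 - 240)*(121*13²)) = 1/((-2 + 128 - 240)*(121*169)) = 1/(-114*20449) = 1/(-2331186) = -1/2331186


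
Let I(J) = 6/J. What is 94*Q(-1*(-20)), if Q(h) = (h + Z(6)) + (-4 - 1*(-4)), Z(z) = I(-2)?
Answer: 1598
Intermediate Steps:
Z(z) = -3 (Z(z) = 6/(-2) = 6*(-½) = -3)
Q(h) = -3 + h (Q(h) = (h - 3) + (-4 - 1*(-4)) = (-3 + h) + (-4 + 4) = (-3 + h) + 0 = -3 + h)
94*Q(-1*(-20)) = 94*(-3 - 1*(-20)) = 94*(-3 + 20) = 94*17 = 1598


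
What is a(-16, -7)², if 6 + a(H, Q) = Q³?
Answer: 121801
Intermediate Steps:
a(H, Q) = -6 + Q³
a(-16, -7)² = (-6 + (-7)³)² = (-6 - 343)² = (-349)² = 121801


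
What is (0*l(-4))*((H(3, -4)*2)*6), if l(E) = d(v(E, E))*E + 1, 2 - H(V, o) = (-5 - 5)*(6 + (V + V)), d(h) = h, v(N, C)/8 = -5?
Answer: 0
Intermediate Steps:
v(N, C) = -40 (v(N, C) = 8*(-5) = -40)
H(V, o) = 62 + 20*V (H(V, o) = 2 - (-5 - 5)*(6 + (V + V)) = 2 - (-10)*(6 + 2*V) = 2 - (-60 - 20*V) = 2 + (60 + 20*V) = 62 + 20*V)
l(E) = 1 - 40*E (l(E) = -40*E + 1 = 1 - 40*E)
(0*l(-4))*((H(3, -4)*2)*6) = (0*(1 - 40*(-4)))*(((62 + 20*3)*2)*6) = (0*(1 + 160))*(((62 + 60)*2)*6) = (0*161)*((122*2)*6) = 0*(244*6) = 0*1464 = 0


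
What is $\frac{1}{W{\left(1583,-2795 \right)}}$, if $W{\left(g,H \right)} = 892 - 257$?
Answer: $\frac{1}{635} \approx 0.0015748$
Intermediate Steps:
$W{\left(g,H \right)} = 635$
$\frac{1}{W{\left(1583,-2795 \right)}} = \frac{1}{635}$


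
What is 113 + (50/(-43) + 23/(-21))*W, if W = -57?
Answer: 72754/301 ≈ 241.71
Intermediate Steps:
113 + (50/(-43) + 23/(-21))*W = 113 + (50/(-43) + 23/(-21))*(-57) = 113 + (50*(-1/43) + 23*(-1/21))*(-57) = 113 + (-50/43 - 23/21)*(-57) = 113 - 2039/903*(-57) = 113 + 38741/301 = 72754/301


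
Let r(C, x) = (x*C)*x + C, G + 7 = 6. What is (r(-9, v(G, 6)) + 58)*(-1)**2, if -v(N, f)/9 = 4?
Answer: -11615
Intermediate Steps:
G = -1 (G = -7 + 6 = -1)
v(N, f) = -36 (v(N, f) = -9*4 = -36)
r(C, x) = C + C*x**2 (r(C, x) = (C*x)*x + C = C*x**2 + C = C + C*x**2)
(r(-9, v(G, 6)) + 58)*(-1)**2 = (-9*(1 + (-36)**2) + 58)*(-1)**2 = (-9*(1 + 1296) + 58)*1 = (-9*1297 + 58)*1 = (-11673 + 58)*1 = -11615*1 = -11615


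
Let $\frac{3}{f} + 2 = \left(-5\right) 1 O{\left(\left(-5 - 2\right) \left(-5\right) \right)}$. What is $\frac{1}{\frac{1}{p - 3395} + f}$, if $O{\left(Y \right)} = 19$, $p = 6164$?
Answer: $- \frac{268593}{8210} \approx -32.715$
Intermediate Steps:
$f = - \frac{3}{97}$ ($f = \frac{3}{-2 + \left(-5\right) 1 \cdot 19} = \frac{3}{-2 - 95} = \frac{3}{-97} = 3 \left(- \frac{1}{97}\right) = - \frac{3}{97} \approx -0.030928$)
$\frac{1}{\frac{1}{p - 3395} + f} = \frac{1}{\frac{1}{6164 - 3395} - \frac{3}{97}} = \frac{1}{\frac{1}{2769} - \frac{3}{97}} = \frac{1}{- \frac{8210}{268593}} = - \frac{268593}{8210}$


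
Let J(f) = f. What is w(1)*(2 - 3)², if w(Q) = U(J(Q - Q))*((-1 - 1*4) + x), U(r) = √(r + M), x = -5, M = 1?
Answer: -10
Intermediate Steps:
U(r) = √(1 + r) (U(r) = √(r + 1) = √(1 + r))
w(Q) = -10 (w(Q) = √(1 + (Q - Q))*((-1 - 1*4) - 5) = √(1 + 0)*((-1 - 4) - 5) = √1*(-5 - 5) = 1*(-10) = -10)
w(1)*(2 - 3)² = -10*(2 - 3)² = -10*(-1)² = -10*1 = -10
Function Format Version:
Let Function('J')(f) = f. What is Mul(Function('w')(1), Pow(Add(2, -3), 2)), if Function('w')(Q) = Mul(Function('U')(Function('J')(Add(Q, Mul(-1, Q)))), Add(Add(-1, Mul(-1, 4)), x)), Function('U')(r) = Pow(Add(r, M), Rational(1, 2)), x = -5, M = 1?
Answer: -10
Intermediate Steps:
Function('U')(r) = Pow(Add(1, r), Rational(1, 2)) (Function('U')(r) = Pow(Add(r, 1), Rational(1, 2)) = Pow(Add(1, r), Rational(1, 2)))
Function('w')(Q) = -10 (Function('w')(Q) = Mul(Pow(Add(1, Add(Q, Mul(-1, Q))), Rational(1, 2)), Add(Add(-1, Mul(-1, 4)), -5)) = Mul(Pow(Add(1, 0), Rational(1, 2)), Add(Add(-1, -4), -5)) = Mul(Pow(1, Rational(1, 2)), Add(-5, -5)) = Mul(1, -10) = -10)
Mul(Function('w')(1), Pow(Add(2, -3), 2)) = Mul(-10, Pow(Add(2, -3), 2)) = Mul(-10, Pow(-1, 2)) = Mul(-10, 1) = -10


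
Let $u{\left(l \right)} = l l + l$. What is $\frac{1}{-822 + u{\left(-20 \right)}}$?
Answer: $- \frac{1}{442} \approx -0.0022624$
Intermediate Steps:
$u{\left(l \right)} = l + l^{2}$ ($u{\left(l \right)} = l^{2} + l = l + l^{2}$)
$\frac{1}{-822 + u{\left(-20 \right)}} = \frac{1}{-822 - 20 \left(1 - 20\right)} = \frac{1}{-822 - -380} = \frac{1}{-822 + 380} = \frac{1}{-442} = - \frac{1}{442}$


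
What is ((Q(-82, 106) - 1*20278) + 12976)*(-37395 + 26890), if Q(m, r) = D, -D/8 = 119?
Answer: 86708270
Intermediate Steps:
D = -952 (D = -8*119 = -952)
Q(m, r) = -952
((Q(-82, 106) - 1*20278) + 12976)*(-37395 + 26890) = ((-952 - 1*20278) + 12976)*(-37395 + 26890) = ((-952 - 20278) + 12976)*(-10505) = (-21230 + 12976)*(-10505) = -8254*(-10505) = 86708270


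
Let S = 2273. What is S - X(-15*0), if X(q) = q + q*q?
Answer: 2273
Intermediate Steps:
X(q) = q + q²
S - X(-15*0) = 2273 - (-15*0)*(1 - 15*0) = 2273 - 0*(1 + 0) = 2273 - 0 = 2273 - 1*0 = 2273 + 0 = 2273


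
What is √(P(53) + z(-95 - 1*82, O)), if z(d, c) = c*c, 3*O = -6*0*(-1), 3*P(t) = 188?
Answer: 2*√141/3 ≈ 7.9162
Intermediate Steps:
P(t) = 188/3 (P(t) = (⅓)*188 = 188/3)
O = 0 (O = (-6*0*(-1))/3 = (0*(-1))/3 = (⅓)*0 = 0)
z(d, c) = c²
√(P(53) + z(-95 - 1*82, O)) = √(188/3 + 0²) = √(188/3 + 0) = √(188/3) = 2*√141/3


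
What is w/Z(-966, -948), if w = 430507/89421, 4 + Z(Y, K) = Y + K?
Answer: -61501/24501354 ≈ -0.0025101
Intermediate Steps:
Z(Y, K) = -4 + K + Y (Z(Y, K) = -4 + (Y + K) = -4 + (K + Y) = -4 + K + Y)
w = 430507/89421 (w = 430507*(1/89421) = 430507/89421 ≈ 4.8144)
w/Z(-966, -948) = 430507/(89421*(-4 - 948 - 966)) = (430507/89421)/(-1918) = (430507/89421)*(-1/1918) = -61501/24501354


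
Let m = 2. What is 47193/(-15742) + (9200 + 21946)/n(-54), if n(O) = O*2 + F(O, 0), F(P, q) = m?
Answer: -247651395/834326 ≈ -296.83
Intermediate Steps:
F(P, q) = 2
n(O) = 2 + 2*O (n(O) = O*2 + 2 = 2*O + 2 = 2 + 2*O)
47193/(-15742) + (9200 + 21946)/n(-54) = 47193/(-15742) + (9200 + 21946)/(2 + 2*(-54)) = 47193*(-1/15742) + 31146/(2 - 108) = -47193/15742 + 31146/(-106) = -47193/15742 + 31146*(-1/106) = -47193/15742 - 15573/53 = -247651395/834326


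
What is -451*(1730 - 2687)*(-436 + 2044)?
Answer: 694024056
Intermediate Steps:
-451*(1730 - 2687)*(-436 + 2044) = -(-431607)*1608 = -451*(-1538856) = 694024056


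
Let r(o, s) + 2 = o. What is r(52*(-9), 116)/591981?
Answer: -470/591981 ≈ -0.00079394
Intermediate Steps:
r(o, s) = -2 + o
r(52*(-9), 116)/591981 = (-2 + 52*(-9))/591981 = (-2 - 468)*(1/591981) = -470*1/591981 = -470/591981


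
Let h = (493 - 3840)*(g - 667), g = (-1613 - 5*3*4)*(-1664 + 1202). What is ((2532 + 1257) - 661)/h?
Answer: -184/152044169 ≈ -1.2102e-6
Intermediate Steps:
g = 772926 (g = (-1613 - 15*4)*(-462) = (-1613 - 60)*(-462) = -1673*(-462) = 772926)
h = -2584750873 (h = (493 - 3840)*(772926 - 667) = -3347*772259 = -2584750873)
((2532 + 1257) - 661)/h = ((2532 + 1257) - 661)/(-2584750873) = (3789 - 661)*(-1/2584750873) = 3128*(-1/2584750873) = -184/152044169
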